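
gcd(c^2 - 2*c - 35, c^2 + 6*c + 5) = c + 5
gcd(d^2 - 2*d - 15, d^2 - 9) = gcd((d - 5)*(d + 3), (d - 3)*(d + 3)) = d + 3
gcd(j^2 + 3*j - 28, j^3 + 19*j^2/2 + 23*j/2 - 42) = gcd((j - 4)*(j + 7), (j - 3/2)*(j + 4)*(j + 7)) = j + 7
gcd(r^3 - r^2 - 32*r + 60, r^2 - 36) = r + 6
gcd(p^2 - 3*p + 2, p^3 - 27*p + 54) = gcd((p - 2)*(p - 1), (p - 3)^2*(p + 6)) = 1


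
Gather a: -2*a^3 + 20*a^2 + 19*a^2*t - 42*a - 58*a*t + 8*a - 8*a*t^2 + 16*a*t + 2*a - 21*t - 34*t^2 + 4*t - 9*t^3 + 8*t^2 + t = -2*a^3 + a^2*(19*t + 20) + a*(-8*t^2 - 42*t - 32) - 9*t^3 - 26*t^2 - 16*t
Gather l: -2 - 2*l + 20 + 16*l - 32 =14*l - 14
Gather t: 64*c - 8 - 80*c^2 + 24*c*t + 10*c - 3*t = -80*c^2 + 74*c + t*(24*c - 3) - 8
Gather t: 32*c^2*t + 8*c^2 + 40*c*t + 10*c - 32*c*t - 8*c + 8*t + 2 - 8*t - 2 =8*c^2 + 2*c + t*(32*c^2 + 8*c)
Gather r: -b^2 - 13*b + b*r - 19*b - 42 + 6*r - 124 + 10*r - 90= -b^2 - 32*b + r*(b + 16) - 256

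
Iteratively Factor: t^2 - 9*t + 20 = (t - 4)*(t - 5)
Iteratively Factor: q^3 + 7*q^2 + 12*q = (q)*(q^2 + 7*q + 12) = q*(q + 3)*(q + 4)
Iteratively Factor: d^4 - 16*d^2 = (d)*(d^3 - 16*d) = d*(d + 4)*(d^2 - 4*d) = d*(d - 4)*(d + 4)*(d)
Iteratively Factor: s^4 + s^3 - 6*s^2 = (s)*(s^3 + s^2 - 6*s) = s*(s - 2)*(s^2 + 3*s) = s^2*(s - 2)*(s + 3)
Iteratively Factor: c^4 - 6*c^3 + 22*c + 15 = (c + 1)*(c^3 - 7*c^2 + 7*c + 15) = (c + 1)^2*(c^2 - 8*c + 15) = (c - 3)*(c + 1)^2*(c - 5)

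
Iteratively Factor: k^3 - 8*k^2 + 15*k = (k)*(k^2 - 8*k + 15) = k*(k - 5)*(k - 3)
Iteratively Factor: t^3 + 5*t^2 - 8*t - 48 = (t + 4)*(t^2 + t - 12) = (t - 3)*(t + 4)*(t + 4)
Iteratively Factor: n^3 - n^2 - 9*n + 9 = (n + 3)*(n^2 - 4*n + 3) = (n - 1)*(n + 3)*(n - 3)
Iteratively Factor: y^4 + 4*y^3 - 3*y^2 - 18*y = (y - 2)*(y^3 + 6*y^2 + 9*y) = (y - 2)*(y + 3)*(y^2 + 3*y) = y*(y - 2)*(y + 3)*(y + 3)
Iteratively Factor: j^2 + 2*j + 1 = (j + 1)*(j + 1)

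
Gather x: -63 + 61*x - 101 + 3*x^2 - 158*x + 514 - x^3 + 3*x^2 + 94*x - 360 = -x^3 + 6*x^2 - 3*x - 10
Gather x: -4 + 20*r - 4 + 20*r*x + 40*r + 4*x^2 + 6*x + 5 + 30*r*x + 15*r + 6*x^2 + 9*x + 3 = 75*r + 10*x^2 + x*(50*r + 15)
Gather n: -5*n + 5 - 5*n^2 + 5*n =5 - 5*n^2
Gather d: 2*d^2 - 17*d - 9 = 2*d^2 - 17*d - 9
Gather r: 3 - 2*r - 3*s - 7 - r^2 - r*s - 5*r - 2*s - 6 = -r^2 + r*(-s - 7) - 5*s - 10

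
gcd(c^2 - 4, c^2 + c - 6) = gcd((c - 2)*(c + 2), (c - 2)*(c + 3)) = c - 2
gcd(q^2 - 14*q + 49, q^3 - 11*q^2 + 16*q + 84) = q - 7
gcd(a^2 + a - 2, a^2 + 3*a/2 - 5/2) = a - 1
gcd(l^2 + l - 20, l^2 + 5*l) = l + 5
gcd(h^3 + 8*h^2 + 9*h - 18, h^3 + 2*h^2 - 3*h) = h^2 + 2*h - 3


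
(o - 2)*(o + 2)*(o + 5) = o^3 + 5*o^2 - 4*o - 20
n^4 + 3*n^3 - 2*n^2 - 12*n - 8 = (n - 2)*(n + 1)*(n + 2)^2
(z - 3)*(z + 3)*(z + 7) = z^3 + 7*z^2 - 9*z - 63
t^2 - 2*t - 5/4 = (t - 5/2)*(t + 1/2)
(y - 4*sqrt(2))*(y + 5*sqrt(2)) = y^2 + sqrt(2)*y - 40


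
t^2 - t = t*(t - 1)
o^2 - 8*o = o*(o - 8)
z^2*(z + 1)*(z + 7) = z^4 + 8*z^3 + 7*z^2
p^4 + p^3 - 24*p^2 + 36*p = p*(p - 3)*(p - 2)*(p + 6)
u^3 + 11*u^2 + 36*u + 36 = (u + 2)*(u + 3)*(u + 6)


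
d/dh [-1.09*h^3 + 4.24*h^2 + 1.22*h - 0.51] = -3.27*h^2 + 8.48*h + 1.22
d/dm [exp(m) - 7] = exp(m)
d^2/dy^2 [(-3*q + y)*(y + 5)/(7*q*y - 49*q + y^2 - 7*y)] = 2*(-(3*q - y)*(y + 5)*(7*q + 2*y - 7)^2 + ((3*q - y)*(y + 5) + (3*q - y)*(7*q + 2*y - 7) - (y + 5)*(7*q + 2*y - 7))*(7*q*y - 49*q + y^2 - 7*y) + (7*q*y - 49*q + y^2 - 7*y)^2)/(7*q*y - 49*q + y^2 - 7*y)^3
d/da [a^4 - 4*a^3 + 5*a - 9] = 4*a^3 - 12*a^2 + 5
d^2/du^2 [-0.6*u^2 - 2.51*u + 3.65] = -1.20000000000000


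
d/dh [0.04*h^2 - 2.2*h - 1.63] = 0.08*h - 2.2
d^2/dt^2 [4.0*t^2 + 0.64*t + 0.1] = 8.00000000000000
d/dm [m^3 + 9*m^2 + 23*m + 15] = 3*m^2 + 18*m + 23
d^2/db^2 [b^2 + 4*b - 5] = 2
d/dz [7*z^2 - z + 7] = 14*z - 1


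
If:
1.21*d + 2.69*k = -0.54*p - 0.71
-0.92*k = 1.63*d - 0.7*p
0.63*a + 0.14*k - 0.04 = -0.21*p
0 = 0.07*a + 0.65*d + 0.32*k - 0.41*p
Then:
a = 0.09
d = 0.36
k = -0.47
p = 0.22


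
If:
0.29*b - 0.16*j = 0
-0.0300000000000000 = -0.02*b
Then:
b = 1.50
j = 2.72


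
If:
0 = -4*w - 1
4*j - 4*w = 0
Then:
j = -1/4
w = -1/4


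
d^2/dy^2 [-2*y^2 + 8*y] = -4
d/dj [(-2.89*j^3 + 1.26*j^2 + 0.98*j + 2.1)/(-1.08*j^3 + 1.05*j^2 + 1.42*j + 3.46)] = (-1.77635683940025e-15*j^5 - 1.6737*j^4 - 6.0908*j^3 - 22.434*j^2 + 4.3092*j + 0.4088)/(1.1664*j^6 - 2.268*j^5 - 1.9647*j^4 - 4.4916*j^3 + 9.2824*j^2 + 9.8264*j + 11.9716)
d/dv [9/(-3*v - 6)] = 3/(v + 2)^2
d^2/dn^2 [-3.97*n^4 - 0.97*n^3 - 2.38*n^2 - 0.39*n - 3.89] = -47.64*n^2 - 5.82*n - 4.76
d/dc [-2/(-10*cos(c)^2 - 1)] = 20*sin(2*c)/(5*cos(2*c) + 6)^2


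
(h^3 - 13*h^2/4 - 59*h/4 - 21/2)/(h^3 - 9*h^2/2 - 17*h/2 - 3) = (4*h + 7)/(2*(2*h + 1))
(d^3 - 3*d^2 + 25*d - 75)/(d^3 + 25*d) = (d - 3)/d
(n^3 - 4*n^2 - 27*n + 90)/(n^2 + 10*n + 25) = (n^2 - 9*n + 18)/(n + 5)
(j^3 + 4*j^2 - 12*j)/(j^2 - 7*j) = (j^2 + 4*j - 12)/(j - 7)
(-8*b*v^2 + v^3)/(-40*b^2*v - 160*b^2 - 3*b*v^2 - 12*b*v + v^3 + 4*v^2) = v^2/(5*b*v + 20*b + v^2 + 4*v)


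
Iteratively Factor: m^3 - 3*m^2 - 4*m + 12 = (m + 2)*(m^2 - 5*m + 6) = (m - 3)*(m + 2)*(m - 2)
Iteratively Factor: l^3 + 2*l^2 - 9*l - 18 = (l + 3)*(l^2 - l - 6) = (l + 2)*(l + 3)*(l - 3)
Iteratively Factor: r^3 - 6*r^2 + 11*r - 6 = (r - 3)*(r^2 - 3*r + 2) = (r - 3)*(r - 2)*(r - 1)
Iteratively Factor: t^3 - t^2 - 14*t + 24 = (t + 4)*(t^2 - 5*t + 6) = (t - 2)*(t + 4)*(t - 3)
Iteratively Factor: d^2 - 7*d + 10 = (d - 2)*(d - 5)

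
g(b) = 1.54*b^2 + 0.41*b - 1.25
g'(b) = 3.08*b + 0.41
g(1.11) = 1.10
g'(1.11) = 3.83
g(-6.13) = 54.11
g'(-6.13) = -18.47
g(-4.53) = 28.49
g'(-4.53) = -13.54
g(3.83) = 22.91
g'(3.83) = 12.21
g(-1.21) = 0.51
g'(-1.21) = -3.32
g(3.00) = 13.84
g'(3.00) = 9.65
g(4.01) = 25.16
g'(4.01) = 12.76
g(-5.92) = 50.29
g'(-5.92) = -17.82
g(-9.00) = 119.80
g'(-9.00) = -27.31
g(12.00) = 225.43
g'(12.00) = 37.37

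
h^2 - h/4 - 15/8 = (h - 3/2)*(h + 5/4)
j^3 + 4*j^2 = j^2*(j + 4)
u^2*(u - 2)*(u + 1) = u^4 - u^3 - 2*u^2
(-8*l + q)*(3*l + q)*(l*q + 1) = -24*l^3*q - 5*l^2*q^2 - 24*l^2 + l*q^3 - 5*l*q + q^2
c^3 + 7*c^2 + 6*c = c*(c + 1)*(c + 6)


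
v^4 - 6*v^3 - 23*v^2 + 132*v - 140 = (v - 7)*(v - 2)^2*(v + 5)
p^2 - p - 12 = (p - 4)*(p + 3)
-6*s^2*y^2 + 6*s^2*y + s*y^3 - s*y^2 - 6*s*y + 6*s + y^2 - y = (-6*s + y)*(y - 1)*(s*y + 1)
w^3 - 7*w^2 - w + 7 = (w - 7)*(w - 1)*(w + 1)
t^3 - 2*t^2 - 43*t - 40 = (t - 8)*(t + 1)*(t + 5)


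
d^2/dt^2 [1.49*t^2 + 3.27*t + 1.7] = 2.98000000000000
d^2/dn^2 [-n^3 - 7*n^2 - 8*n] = -6*n - 14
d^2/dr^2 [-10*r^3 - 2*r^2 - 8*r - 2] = -60*r - 4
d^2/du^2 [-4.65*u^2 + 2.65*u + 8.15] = -9.30000000000000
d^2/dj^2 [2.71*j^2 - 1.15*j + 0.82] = 5.42000000000000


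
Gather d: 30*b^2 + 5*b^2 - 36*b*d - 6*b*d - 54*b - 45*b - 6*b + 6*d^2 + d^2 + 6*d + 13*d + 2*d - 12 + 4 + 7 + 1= 35*b^2 - 105*b + 7*d^2 + d*(21 - 42*b)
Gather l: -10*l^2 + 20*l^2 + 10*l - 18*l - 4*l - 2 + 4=10*l^2 - 12*l + 2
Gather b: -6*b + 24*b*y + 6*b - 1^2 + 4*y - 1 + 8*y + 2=24*b*y + 12*y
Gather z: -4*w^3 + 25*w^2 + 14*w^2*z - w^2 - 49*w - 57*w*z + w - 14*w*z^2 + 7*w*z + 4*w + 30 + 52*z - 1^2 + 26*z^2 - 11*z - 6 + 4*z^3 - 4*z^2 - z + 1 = -4*w^3 + 24*w^2 - 44*w + 4*z^3 + z^2*(22 - 14*w) + z*(14*w^2 - 50*w + 40) + 24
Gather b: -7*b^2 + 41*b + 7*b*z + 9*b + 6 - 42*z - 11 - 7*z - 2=-7*b^2 + b*(7*z + 50) - 49*z - 7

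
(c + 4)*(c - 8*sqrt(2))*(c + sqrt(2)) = c^3 - 7*sqrt(2)*c^2 + 4*c^2 - 28*sqrt(2)*c - 16*c - 64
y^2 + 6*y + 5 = (y + 1)*(y + 5)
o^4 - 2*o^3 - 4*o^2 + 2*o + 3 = (o - 3)*(o - 1)*(o + 1)^2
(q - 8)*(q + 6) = q^2 - 2*q - 48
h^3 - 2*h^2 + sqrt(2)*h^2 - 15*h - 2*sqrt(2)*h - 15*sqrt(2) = (h - 5)*(h + 3)*(h + sqrt(2))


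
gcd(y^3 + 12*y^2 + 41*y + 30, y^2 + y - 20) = y + 5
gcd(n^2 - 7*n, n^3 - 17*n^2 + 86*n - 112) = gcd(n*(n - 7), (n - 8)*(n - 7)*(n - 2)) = n - 7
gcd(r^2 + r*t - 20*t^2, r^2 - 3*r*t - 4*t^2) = r - 4*t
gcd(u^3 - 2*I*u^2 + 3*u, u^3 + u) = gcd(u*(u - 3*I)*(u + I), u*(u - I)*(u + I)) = u^2 + I*u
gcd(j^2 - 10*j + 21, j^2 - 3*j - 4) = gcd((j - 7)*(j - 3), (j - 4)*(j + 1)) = 1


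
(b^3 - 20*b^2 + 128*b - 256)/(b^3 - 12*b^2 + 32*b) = (b - 8)/b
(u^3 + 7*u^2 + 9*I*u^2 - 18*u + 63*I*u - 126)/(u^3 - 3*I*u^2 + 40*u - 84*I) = (u^2 + u*(7 + 3*I) + 21*I)/(u^2 - 9*I*u - 14)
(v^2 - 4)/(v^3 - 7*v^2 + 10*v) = (v + 2)/(v*(v - 5))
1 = 1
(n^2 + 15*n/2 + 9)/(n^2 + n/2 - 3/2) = (n + 6)/(n - 1)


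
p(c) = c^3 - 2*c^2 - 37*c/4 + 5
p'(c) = 3*c^2 - 4*c - 37/4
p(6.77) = 161.00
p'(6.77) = 101.17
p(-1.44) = 11.19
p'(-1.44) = 2.73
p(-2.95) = -10.79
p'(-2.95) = 28.66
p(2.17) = -14.27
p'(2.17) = -3.80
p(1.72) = -11.74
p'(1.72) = -7.25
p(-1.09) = 11.41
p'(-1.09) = -1.33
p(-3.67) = -37.42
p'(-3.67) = 45.84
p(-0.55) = 9.32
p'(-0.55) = -6.14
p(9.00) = 488.75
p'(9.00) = 197.75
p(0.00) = 5.00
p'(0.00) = -9.25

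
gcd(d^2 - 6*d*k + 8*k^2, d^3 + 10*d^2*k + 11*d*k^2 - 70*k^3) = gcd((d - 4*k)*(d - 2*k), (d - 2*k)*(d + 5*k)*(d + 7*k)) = d - 2*k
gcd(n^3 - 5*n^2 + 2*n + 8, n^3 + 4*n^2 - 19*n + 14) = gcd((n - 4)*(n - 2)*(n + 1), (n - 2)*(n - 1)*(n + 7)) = n - 2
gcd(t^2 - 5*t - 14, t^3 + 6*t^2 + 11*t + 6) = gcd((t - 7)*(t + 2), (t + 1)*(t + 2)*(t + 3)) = t + 2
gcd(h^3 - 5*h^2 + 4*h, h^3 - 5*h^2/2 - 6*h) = h^2 - 4*h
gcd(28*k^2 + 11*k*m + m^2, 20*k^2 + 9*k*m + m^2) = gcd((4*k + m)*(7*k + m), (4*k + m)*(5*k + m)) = 4*k + m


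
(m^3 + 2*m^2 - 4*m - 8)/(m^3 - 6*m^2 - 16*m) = (m^2 - 4)/(m*(m - 8))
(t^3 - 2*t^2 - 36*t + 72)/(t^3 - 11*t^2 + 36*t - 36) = (t + 6)/(t - 3)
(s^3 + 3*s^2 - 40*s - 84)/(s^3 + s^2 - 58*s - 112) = (s - 6)/(s - 8)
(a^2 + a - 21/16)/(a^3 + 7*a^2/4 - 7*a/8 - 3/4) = (4*a + 7)/(2*(2*a^2 + 5*a + 2))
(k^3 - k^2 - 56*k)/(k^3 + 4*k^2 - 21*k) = (k - 8)/(k - 3)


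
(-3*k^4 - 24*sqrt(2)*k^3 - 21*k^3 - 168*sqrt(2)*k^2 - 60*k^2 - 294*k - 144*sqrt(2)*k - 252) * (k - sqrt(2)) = -3*k^5 - 21*sqrt(2)*k^4 - 21*k^4 - 147*sqrt(2)*k^3 - 12*k^3 - 84*sqrt(2)*k^2 + 42*k^2 + 36*k + 294*sqrt(2)*k + 252*sqrt(2)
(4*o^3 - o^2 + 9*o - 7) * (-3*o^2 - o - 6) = -12*o^5 - o^4 - 50*o^3 + 18*o^2 - 47*o + 42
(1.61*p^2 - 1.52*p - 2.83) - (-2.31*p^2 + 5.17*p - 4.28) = 3.92*p^2 - 6.69*p + 1.45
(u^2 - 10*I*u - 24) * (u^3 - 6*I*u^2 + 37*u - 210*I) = u^5 - 16*I*u^4 - 47*u^3 - 436*I*u^2 - 2988*u + 5040*I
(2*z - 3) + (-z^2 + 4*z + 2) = -z^2 + 6*z - 1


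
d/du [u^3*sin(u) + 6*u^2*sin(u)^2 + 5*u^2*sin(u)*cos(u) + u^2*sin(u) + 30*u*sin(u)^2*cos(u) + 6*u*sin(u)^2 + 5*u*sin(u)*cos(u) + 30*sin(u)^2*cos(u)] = u^3*cos(u) + 3*u^2*sin(u) + 6*u^2*sin(2*u) + u^2*cos(u) + 5*u^2*cos(2*u) - 11*u*sin(u)/2 + 11*u*sin(2*u) + 45*u*sin(3*u)/2 - u*cos(2*u) + 6*u - 15*sin(u)/2 + 5*sin(2*u)/2 + 45*sin(3*u)/2 + 15*cos(u)/2 - 3*cos(2*u) - 15*cos(3*u)/2 + 3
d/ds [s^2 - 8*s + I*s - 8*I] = 2*s - 8 + I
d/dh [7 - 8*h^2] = -16*h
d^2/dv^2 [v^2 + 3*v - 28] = 2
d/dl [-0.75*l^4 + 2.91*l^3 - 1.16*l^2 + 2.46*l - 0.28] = -3.0*l^3 + 8.73*l^2 - 2.32*l + 2.46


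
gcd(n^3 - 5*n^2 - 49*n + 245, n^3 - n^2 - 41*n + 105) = n^2 + 2*n - 35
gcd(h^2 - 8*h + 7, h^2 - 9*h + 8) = h - 1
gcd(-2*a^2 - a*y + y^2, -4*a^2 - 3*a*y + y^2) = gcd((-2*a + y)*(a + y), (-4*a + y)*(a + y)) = a + y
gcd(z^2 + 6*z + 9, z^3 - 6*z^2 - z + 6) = 1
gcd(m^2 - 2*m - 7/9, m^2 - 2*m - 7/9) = m^2 - 2*m - 7/9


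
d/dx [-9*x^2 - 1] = -18*x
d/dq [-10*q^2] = -20*q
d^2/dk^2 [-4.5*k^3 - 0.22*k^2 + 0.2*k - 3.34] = -27.0*k - 0.44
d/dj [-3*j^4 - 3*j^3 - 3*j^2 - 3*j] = -12*j^3 - 9*j^2 - 6*j - 3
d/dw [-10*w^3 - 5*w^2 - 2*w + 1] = -30*w^2 - 10*w - 2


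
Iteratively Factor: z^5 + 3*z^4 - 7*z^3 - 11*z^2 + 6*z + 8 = (z + 4)*(z^4 - z^3 - 3*z^2 + z + 2) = (z - 2)*(z + 4)*(z^3 + z^2 - z - 1) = (z - 2)*(z - 1)*(z + 4)*(z^2 + 2*z + 1) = (z - 2)*(z - 1)*(z + 1)*(z + 4)*(z + 1)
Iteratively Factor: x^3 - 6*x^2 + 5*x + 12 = (x + 1)*(x^2 - 7*x + 12) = (x - 4)*(x + 1)*(x - 3)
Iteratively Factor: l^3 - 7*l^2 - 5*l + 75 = (l + 3)*(l^2 - 10*l + 25) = (l - 5)*(l + 3)*(l - 5)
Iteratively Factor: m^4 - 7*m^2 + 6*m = (m - 1)*(m^3 + m^2 - 6*m) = (m - 1)*(m + 3)*(m^2 - 2*m) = m*(m - 1)*(m + 3)*(m - 2)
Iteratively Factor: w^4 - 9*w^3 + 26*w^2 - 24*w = (w - 3)*(w^3 - 6*w^2 + 8*w) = (w - 4)*(w - 3)*(w^2 - 2*w) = (w - 4)*(w - 3)*(w - 2)*(w)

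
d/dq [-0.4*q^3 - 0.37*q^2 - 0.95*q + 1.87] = -1.2*q^2 - 0.74*q - 0.95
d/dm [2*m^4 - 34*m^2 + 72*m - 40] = 8*m^3 - 68*m + 72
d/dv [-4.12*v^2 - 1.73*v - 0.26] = -8.24*v - 1.73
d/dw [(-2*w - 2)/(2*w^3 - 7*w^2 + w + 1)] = 2*w*(4*w^2 - w - 14)/(4*w^6 - 28*w^5 + 53*w^4 - 10*w^3 - 13*w^2 + 2*w + 1)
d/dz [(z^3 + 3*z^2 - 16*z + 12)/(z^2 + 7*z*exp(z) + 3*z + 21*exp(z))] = ((3*z^2 + 6*z - 16)*(z^2 + 7*z*exp(z) + 3*z + 21*exp(z)) - (z^3 + 3*z^2 - 16*z + 12)*(7*z*exp(z) + 2*z + 28*exp(z) + 3))/(z^2 + 7*z*exp(z) + 3*z + 21*exp(z))^2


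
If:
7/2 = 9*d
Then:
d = 7/18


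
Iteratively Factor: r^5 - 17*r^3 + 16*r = (r + 1)*(r^4 - r^3 - 16*r^2 + 16*r) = r*(r + 1)*(r^3 - r^2 - 16*r + 16) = r*(r - 4)*(r + 1)*(r^2 + 3*r - 4) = r*(r - 4)*(r + 1)*(r + 4)*(r - 1)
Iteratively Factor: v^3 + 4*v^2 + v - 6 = (v - 1)*(v^2 + 5*v + 6) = (v - 1)*(v + 3)*(v + 2)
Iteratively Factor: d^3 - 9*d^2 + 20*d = (d - 5)*(d^2 - 4*d) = (d - 5)*(d - 4)*(d)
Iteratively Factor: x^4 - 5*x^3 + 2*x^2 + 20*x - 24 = (x - 3)*(x^3 - 2*x^2 - 4*x + 8) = (x - 3)*(x + 2)*(x^2 - 4*x + 4) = (x - 3)*(x - 2)*(x + 2)*(x - 2)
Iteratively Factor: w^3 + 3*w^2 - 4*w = (w - 1)*(w^2 + 4*w) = (w - 1)*(w + 4)*(w)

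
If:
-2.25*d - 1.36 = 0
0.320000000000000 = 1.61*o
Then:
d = -0.60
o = 0.20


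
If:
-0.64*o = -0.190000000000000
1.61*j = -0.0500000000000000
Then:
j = -0.03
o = 0.30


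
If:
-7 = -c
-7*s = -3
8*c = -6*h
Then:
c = 7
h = -28/3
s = 3/7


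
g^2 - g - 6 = (g - 3)*(g + 2)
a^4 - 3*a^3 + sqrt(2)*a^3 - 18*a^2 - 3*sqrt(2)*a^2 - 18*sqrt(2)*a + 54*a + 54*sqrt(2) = (a - 3)*(a - 3*sqrt(2))*(a + sqrt(2))*(a + 3*sqrt(2))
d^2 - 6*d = d*(d - 6)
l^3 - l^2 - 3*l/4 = l*(l - 3/2)*(l + 1/2)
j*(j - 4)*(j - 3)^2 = j^4 - 10*j^3 + 33*j^2 - 36*j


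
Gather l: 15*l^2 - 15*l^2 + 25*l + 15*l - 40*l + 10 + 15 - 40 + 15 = 0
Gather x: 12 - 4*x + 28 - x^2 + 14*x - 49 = -x^2 + 10*x - 9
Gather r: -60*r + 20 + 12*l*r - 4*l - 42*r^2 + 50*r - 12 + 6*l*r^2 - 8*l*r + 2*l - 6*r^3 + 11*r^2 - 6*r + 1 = -2*l - 6*r^3 + r^2*(6*l - 31) + r*(4*l - 16) + 9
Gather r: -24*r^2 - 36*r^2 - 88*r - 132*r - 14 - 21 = -60*r^2 - 220*r - 35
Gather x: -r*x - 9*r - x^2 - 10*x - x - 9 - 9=-9*r - x^2 + x*(-r - 11) - 18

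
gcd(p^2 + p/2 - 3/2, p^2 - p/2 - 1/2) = p - 1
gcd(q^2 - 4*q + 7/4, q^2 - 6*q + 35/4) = q - 7/2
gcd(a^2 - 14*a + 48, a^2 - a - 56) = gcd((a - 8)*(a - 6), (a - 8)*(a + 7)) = a - 8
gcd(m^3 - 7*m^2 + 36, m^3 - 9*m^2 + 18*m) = m^2 - 9*m + 18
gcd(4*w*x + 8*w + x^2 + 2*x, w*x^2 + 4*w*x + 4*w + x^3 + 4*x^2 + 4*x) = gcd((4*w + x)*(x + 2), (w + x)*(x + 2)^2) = x + 2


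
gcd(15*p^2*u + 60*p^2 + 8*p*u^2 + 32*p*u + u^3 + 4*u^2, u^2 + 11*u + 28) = u + 4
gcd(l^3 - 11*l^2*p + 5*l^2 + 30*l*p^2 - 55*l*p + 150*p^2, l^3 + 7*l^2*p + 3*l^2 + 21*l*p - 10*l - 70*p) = l + 5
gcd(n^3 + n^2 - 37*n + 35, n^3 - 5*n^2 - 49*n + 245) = n^2 + 2*n - 35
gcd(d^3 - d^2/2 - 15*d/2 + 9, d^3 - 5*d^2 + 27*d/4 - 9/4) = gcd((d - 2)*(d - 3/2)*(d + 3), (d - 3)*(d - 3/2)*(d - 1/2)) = d - 3/2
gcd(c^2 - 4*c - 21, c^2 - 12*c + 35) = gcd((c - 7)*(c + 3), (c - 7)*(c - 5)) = c - 7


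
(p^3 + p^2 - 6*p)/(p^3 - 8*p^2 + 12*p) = (p + 3)/(p - 6)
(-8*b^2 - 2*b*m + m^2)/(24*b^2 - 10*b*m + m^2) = (-2*b - m)/(6*b - m)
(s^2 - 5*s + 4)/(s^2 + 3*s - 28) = (s - 1)/(s + 7)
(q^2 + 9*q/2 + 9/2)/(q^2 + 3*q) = (q + 3/2)/q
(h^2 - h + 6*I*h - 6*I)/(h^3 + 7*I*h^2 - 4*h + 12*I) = (h - 1)/(h^2 + I*h + 2)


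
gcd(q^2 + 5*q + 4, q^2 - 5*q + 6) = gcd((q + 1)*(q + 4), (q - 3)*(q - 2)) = 1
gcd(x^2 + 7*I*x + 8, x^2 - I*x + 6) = 1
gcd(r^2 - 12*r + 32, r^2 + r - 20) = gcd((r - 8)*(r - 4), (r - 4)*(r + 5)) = r - 4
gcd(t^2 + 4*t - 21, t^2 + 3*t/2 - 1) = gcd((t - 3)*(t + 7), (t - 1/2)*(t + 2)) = 1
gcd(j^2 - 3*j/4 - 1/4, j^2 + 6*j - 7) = j - 1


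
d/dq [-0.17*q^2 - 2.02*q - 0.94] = -0.34*q - 2.02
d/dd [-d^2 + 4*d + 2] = 4 - 2*d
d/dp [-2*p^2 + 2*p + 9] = 2 - 4*p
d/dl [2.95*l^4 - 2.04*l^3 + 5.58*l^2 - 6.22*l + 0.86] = 11.8*l^3 - 6.12*l^2 + 11.16*l - 6.22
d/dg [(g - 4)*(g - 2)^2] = (g - 2)*(3*g - 10)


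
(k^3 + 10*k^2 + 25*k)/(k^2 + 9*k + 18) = k*(k^2 + 10*k + 25)/(k^2 + 9*k + 18)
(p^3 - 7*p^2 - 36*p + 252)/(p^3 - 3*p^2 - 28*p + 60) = (p^2 - p - 42)/(p^2 + 3*p - 10)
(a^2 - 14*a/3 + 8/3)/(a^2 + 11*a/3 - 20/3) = (3*a^2 - 14*a + 8)/(3*a^2 + 11*a - 20)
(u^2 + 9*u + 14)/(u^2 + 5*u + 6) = (u + 7)/(u + 3)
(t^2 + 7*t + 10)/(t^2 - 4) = (t + 5)/(t - 2)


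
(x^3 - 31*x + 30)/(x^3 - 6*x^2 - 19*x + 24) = (x^2 + x - 30)/(x^2 - 5*x - 24)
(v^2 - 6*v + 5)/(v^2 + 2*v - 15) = (v^2 - 6*v + 5)/(v^2 + 2*v - 15)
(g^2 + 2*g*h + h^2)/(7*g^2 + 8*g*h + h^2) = (g + h)/(7*g + h)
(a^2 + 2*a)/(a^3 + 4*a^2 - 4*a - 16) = a/(a^2 + 2*a - 8)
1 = 1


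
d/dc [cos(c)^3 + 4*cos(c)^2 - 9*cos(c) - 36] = (-3*cos(c)^2 - 8*cos(c) + 9)*sin(c)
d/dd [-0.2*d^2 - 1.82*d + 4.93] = -0.4*d - 1.82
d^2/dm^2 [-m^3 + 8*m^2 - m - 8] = 16 - 6*m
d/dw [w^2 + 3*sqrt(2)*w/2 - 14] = 2*w + 3*sqrt(2)/2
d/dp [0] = 0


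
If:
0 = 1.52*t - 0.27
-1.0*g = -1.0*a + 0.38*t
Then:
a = g + 0.0675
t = 0.18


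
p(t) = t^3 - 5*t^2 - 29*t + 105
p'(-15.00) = 796.00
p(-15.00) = -3960.00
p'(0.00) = -29.00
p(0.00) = 105.00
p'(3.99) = -21.14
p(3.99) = -26.79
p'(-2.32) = 10.35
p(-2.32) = 132.88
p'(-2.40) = 12.28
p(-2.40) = 131.98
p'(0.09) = -29.88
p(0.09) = 102.35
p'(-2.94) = 26.33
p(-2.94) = 121.63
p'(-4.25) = 67.69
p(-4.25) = 61.17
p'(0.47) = -33.04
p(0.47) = 90.37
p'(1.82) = -37.26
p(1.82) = 41.69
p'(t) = 3*t^2 - 10*t - 29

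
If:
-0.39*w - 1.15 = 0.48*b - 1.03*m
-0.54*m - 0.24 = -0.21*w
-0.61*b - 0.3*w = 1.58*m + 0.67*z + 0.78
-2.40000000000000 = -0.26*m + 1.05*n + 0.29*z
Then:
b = -0.0158793518530068*z - 3.30295508126785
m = 0.37932066810533 - 0.280813801190016*z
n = -0.345725322199432*z - 2.19178726313582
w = 2.11825314655656 - 0.722092631631469*z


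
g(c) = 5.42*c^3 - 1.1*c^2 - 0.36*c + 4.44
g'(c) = 16.26*c^2 - 2.2*c - 0.36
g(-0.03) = 4.45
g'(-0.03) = -0.28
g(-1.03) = -2.28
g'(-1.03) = 19.16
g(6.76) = 1626.06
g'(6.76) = 727.81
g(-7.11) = -1996.69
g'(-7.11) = 837.26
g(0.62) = 5.09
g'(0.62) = 4.53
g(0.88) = 6.96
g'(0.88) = 10.30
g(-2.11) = -50.61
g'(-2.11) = 76.67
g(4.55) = 490.57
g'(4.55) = 326.25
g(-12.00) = -9515.40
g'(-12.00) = 2367.48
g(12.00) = 9207.48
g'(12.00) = 2314.68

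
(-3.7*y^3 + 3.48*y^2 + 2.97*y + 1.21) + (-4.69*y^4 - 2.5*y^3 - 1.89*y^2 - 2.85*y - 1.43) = -4.69*y^4 - 6.2*y^3 + 1.59*y^2 + 0.12*y - 0.22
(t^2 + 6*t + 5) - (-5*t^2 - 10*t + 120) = 6*t^2 + 16*t - 115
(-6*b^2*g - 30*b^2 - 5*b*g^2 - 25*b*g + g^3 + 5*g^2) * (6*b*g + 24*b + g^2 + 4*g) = -36*b^3*g^2 - 324*b^3*g - 720*b^3 - 36*b^2*g^3 - 324*b^2*g^2 - 720*b^2*g + b*g^4 + 9*b*g^3 + 20*b*g^2 + g^5 + 9*g^4 + 20*g^3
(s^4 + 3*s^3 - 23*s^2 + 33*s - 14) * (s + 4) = s^5 + 7*s^4 - 11*s^3 - 59*s^2 + 118*s - 56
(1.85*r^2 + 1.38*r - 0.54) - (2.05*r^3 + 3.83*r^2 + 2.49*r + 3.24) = -2.05*r^3 - 1.98*r^2 - 1.11*r - 3.78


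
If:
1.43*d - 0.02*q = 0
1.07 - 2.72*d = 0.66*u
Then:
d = 0.393382352941176 - 0.242647058823529*u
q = 28.1268382352941 - 17.3492647058824*u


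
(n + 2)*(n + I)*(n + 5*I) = n^3 + 2*n^2 + 6*I*n^2 - 5*n + 12*I*n - 10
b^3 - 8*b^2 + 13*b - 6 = (b - 6)*(b - 1)^2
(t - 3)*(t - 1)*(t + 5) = t^3 + t^2 - 17*t + 15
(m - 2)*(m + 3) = m^2 + m - 6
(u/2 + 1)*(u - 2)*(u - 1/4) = u^3/2 - u^2/8 - 2*u + 1/2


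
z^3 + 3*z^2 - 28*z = z*(z - 4)*(z + 7)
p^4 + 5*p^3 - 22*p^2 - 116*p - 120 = (p - 5)*(p + 2)^2*(p + 6)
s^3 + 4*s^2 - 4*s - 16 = (s - 2)*(s + 2)*(s + 4)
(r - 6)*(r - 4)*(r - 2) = r^3 - 12*r^2 + 44*r - 48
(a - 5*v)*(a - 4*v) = a^2 - 9*a*v + 20*v^2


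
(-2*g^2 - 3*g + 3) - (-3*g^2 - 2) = g^2 - 3*g + 5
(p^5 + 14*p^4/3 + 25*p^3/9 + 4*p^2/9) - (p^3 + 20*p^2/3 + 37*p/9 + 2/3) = p^5 + 14*p^4/3 + 16*p^3/9 - 56*p^2/9 - 37*p/9 - 2/3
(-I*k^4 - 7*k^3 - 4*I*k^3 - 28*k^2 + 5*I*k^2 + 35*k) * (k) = -I*k^5 - 7*k^4 - 4*I*k^4 - 28*k^3 + 5*I*k^3 + 35*k^2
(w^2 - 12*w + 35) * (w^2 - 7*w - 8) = w^4 - 19*w^3 + 111*w^2 - 149*w - 280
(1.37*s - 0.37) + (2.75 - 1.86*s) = 2.38 - 0.49*s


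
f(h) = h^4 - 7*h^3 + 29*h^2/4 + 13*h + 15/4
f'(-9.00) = -4734.50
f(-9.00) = 12138.00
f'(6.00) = 208.00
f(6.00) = 126.75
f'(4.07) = -6.17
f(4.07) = -20.78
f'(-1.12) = -35.20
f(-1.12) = 9.69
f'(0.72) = 14.05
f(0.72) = 14.52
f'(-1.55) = -74.82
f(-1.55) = 32.86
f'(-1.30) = -50.13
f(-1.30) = 17.34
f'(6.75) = 384.25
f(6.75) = 344.94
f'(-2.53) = -222.88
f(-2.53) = 171.60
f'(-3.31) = -410.13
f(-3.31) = 414.04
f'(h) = 4*h^3 - 21*h^2 + 29*h/2 + 13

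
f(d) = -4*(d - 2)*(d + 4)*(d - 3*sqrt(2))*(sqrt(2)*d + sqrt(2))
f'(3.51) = -73.72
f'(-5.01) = 2214.48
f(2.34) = 77.49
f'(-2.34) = -189.16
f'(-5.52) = 3180.09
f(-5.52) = -2853.27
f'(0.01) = -96.62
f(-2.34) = 359.48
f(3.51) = 211.96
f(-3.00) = 409.71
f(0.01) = -192.98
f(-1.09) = 24.41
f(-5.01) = -1486.02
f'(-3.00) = 66.34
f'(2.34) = 222.61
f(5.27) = -1104.57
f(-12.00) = -113198.93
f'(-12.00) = 39495.56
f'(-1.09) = -275.34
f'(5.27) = -1708.26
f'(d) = -4*sqrt(2)*(d - 2)*(d + 4)*(d - 3*sqrt(2)) - 4*(d - 2)*(d + 4)*(sqrt(2)*d + sqrt(2)) - 4*(d - 2)*(d - 3*sqrt(2))*(sqrt(2)*d + sqrt(2)) - 4*(d + 4)*(d - 3*sqrt(2))*(sqrt(2)*d + sqrt(2)) = -16*sqrt(2)*d^3 - 36*sqrt(2)*d^2 + 72*d^2 + 48*sqrt(2)*d + 144*d - 144 + 32*sqrt(2)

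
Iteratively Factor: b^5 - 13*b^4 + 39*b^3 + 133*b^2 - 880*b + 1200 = (b - 5)*(b^4 - 8*b^3 - b^2 + 128*b - 240) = (b - 5)*(b + 4)*(b^3 - 12*b^2 + 47*b - 60) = (b - 5)^2*(b + 4)*(b^2 - 7*b + 12) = (b - 5)^2*(b - 3)*(b + 4)*(b - 4)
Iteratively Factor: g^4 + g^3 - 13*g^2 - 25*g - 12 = (g + 1)*(g^3 - 13*g - 12) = (g + 1)^2*(g^2 - g - 12) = (g + 1)^2*(g + 3)*(g - 4)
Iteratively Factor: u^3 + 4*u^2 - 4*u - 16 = (u - 2)*(u^2 + 6*u + 8) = (u - 2)*(u + 4)*(u + 2)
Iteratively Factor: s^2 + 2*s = (s)*(s + 2)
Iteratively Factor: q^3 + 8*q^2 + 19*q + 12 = (q + 3)*(q^2 + 5*q + 4) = (q + 1)*(q + 3)*(q + 4)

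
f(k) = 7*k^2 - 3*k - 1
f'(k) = 14*k - 3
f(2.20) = 26.28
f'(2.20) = 27.80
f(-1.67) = 23.53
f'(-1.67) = -26.38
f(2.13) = 24.37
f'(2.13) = 26.82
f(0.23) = -1.32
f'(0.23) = 0.22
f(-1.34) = 15.59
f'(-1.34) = -21.76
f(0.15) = -1.29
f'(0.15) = -0.90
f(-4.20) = 135.08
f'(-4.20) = -61.80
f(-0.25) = 0.19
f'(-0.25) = -6.50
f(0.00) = -1.00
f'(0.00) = -3.00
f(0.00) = -1.00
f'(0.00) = -3.00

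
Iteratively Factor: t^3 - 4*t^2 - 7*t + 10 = (t + 2)*(t^2 - 6*t + 5) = (t - 1)*(t + 2)*(t - 5)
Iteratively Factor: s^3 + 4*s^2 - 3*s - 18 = (s + 3)*(s^2 + s - 6) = (s + 3)^2*(s - 2)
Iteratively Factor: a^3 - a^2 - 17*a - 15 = (a + 1)*(a^2 - 2*a - 15) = (a - 5)*(a + 1)*(a + 3)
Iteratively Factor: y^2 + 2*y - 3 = (y + 3)*(y - 1)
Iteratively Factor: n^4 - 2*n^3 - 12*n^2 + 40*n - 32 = (n - 2)*(n^3 - 12*n + 16) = (n - 2)*(n + 4)*(n^2 - 4*n + 4) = (n - 2)^2*(n + 4)*(n - 2)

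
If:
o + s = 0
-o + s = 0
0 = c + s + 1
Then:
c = -1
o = 0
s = 0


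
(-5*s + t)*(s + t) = -5*s^2 - 4*s*t + t^2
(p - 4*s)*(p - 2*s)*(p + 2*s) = p^3 - 4*p^2*s - 4*p*s^2 + 16*s^3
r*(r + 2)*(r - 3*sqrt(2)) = r^3 - 3*sqrt(2)*r^2 + 2*r^2 - 6*sqrt(2)*r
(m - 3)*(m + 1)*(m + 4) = m^3 + 2*m^2 - 11*m - 12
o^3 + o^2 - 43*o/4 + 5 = (o - 5/2)*(o - 1/2)*(o + 4)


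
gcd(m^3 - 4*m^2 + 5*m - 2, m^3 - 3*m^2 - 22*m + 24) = m - 1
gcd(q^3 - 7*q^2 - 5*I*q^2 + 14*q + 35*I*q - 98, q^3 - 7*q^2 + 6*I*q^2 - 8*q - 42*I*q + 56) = q^2 + q*(-7 + 2*I) - 14*I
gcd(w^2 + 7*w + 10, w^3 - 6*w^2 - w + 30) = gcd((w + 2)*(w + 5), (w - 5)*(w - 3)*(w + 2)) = w + 2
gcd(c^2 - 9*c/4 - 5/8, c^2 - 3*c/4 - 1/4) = c + 1/4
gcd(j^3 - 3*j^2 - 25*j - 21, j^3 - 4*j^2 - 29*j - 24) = j^2 + 4*j + 3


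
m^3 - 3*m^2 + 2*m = m*(m - 2)*(m - 1)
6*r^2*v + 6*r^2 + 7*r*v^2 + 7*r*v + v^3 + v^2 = (r + v)*(6*r + v)*(v + 1)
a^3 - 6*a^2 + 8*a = a*(a - 4)*(a - 2)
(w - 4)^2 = w^2 - 8*w + 16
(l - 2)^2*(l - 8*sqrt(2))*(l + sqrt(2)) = l^4 - 7*sqrt(2)*l^3 - 4*l^3 - 12*l^2 + 28*sqrt(2)*l^2 - 28*sqrt(2)*l + 64*l - 64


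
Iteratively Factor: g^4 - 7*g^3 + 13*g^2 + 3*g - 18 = (g - 3)*(g^3 - 4*g^2 + g + 6) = (g - 3)*(g - 2)*(g^2 - 2*g - 3) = (g - 3)*(g - 2)*(g + 1)*(g - 3)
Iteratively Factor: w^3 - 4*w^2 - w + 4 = (w - 4)*(w^2 - 1) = (w - 4)*(w - 1)*(w + 1)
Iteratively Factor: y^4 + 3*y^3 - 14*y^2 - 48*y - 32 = (y + 1)*(y^3 + 2*y^2 - 16*y - 32) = (y + 1)*(y + 4)*(y^2 - 2*y - 8) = (y + 1)*(y + 2)*(y + 4)*(y - 4)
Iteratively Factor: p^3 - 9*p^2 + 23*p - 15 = (p - 1)*(p^2 - 8*p + 15) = (p - 5)*(p - 1)*(p - 3)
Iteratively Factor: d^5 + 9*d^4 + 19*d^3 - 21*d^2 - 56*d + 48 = (d - 1)*(d^4 + 10*d^3 + 29*d^2 + 8*d - 48) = (d - 1)^2*(d^3 + 11*d^2 + 40*d + 48) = (d - 1)^2*(d + 4)*(d^2 + 7*d + 12) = (d - 1)^2*(d + 3)*(d + 4)*(d + 4)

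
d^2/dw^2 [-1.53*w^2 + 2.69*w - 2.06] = -3.06000000000000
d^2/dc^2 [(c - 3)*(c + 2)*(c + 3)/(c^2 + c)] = 4*(-5*c^3 - 27*c^2 - 27*c - 9)/(c^3*(c^3 + 3*c^2 + 3*c + 1))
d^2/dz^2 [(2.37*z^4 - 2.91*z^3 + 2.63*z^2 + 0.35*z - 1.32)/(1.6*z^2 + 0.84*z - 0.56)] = (12.1344*z^6 + 19.11168*z^5 - 2.70748800000001*z^4 - 32.43632*z^3 + 10.995648*z^2 - 14.238336*z - 2.249408)/(4.096*z^6 + 6.4512*z^5 - 0.913920000000001*z^4 - 3.923136*z^3 + 0.319872*z^2 + 0.790272*z - 0.175616)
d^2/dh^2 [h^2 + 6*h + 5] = 2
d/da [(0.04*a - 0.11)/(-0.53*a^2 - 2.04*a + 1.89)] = (0.0212*a^2 - 0.1166*a - 0.1488)/(0.2809*a^4 + 2.1624*a^3 + 2.1582*a^2 - 7.7112*a + 3.5721)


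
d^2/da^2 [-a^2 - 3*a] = -2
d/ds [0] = 0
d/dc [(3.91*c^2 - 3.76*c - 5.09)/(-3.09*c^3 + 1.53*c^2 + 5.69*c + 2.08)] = (12.0819*c^4 - 23.2368*c^3 - 19.1836*c^2 + 31.841*c + 21.1413)/(9.5481*c^6 - 9.4554*c^5 - 32.8233*c^4 + 4.557*c^3 + 38.7409*c^2 + 23.6704*c + 4.3264)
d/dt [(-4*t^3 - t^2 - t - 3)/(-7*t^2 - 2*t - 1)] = (28*t^4 + 16*t^3 + 7*t^2 - 40*t - 5)/(49*t^4 + 28*t^3 + 18*t^2 + 4*t + 1)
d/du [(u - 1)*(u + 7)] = 2*u + 6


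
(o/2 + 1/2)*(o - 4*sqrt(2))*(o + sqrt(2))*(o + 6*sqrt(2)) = o^4/2 + o^3/2 + 3*sqrt(2)*o^3/2 - 22*o^2 + 3*sqrt(2)*o^2/2 - 24*sqrt(2)*o - 22*o - 24*sqrt(2)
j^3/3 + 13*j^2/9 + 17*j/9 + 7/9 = (j/3 + 1/3)*(j + 1)*(j + 7/3)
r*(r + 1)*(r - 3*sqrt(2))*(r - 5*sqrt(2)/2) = r^4 - 11*sqrt(2)*r^3/2 + r^3 - 11*sqrt(2)*r^2/2 + 15*r^2 + 15*r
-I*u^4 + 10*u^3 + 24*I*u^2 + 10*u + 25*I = (u - I)*(u + 5*I)^2*(-I*u + 1)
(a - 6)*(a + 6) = a^2 - 36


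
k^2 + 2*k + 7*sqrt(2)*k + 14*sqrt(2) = (k + 2)*(k + 7*sqrt(2))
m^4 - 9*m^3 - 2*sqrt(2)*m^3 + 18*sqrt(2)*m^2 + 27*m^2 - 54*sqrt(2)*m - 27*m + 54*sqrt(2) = (m - 3)^3*(m - 2*sqrt(2))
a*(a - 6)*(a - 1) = a^3 - 7*a^2 + 6*a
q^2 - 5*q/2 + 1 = (q - 2)*(q - 1/2)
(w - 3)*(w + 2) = w^2 - w - 6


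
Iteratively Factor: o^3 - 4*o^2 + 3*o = (o - 1)*(o^2 - 3*o) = (o - 3)*(o - 1)*(o)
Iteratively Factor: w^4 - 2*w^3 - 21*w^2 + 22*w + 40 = (w - 5)*(w^3 + 3*w^2 - 6*w - 8) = (w - 5)*(w - 2)*(w^2 + 5*w + 4) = (w - 5)*(w - 2)*(w + 4)*(w + 1)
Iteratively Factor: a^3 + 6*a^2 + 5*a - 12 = (a + 4)*(a^2 + 2*a - 3) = (a + 3)*(a + 4)*(a - 1)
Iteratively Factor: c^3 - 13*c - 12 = (c + 3)*(c^2 - 3*c - 4) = (c + 1)*(c + 3)*(c - 4)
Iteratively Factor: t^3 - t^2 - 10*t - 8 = (t + 2)*(t^2 - 3*t - 4) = (t + 1)*(t + 2)*(t - 4)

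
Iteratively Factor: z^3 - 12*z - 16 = (z + 2)*(z^2 - 2*z - 8) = (z - 4)*(z + 2)*(z + 2)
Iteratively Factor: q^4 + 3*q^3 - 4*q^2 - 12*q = (q + 3)*(q^3 - 4*q) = (q + 2)*(q + 3)*(q^2 - 2*q) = (q - 2)*(q + 2)*(q + 3)*(q)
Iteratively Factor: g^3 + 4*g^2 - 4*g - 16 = (g + 4)*(g^2 - 4) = (g - 2)*(g + 4)*(g + 2)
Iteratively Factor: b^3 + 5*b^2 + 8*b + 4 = (b + 2)*(b^2 + 3*b + 2) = (b + 1)*(b + 2)*(b + 2)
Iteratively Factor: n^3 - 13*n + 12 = (n - 1)*(n^2 + n - 12) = (n - 3)*(n - 1)*(n + 4)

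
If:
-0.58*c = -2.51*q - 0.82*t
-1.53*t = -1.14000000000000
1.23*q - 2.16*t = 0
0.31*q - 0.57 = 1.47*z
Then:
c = 6.72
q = 1.31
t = 0.75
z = -0.11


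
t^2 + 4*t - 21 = (t - 3)*(t + 7)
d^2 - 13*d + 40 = (d - 8)*(d - 5)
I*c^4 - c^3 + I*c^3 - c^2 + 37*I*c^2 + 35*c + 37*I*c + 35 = (c - 5*I)*(c - I)*(c + 7*I)*(I*c + I)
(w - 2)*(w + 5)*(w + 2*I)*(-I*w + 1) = -I*w^4 + 3*w^3 - 3*I*w^3 + 9*w^2 + 12*I*w^2 - 30*w + 6*I*w - 20*I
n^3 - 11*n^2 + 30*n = n*(n - 6)*(n - 5)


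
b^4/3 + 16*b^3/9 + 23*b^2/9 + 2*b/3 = b*(b/3 + 1)*(b + 1/3)*(b + 2)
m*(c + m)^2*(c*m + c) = c^3*m^2 + c^3*m + 2*c^2*m^3 + 2*c^2*m^2 + c*m^4 + c*m^3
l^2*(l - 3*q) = l^3 - 3*l^2*q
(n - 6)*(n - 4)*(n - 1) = n^3 - 11*n^2 + 34*n - 24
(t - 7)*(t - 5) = t^2 - 12*t + 35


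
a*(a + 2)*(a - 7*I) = a^3 + 2*a^2 - 7*I*a^2 - 14*I*a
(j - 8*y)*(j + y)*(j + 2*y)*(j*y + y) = j^4*y - 5*j^3*y^2 + j^3*y - 22*j^2*y^3 - 5*j^2*y^2 - 16*j*y^4 - 22*j*y^3 - 16*y^4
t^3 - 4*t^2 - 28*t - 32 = (t - 8)*(t + 2)^2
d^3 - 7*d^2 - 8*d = d*(d - 8)*(d + 1)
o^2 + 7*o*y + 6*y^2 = (o + y)*(o + 6*y)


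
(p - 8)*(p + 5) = p^2 - 3*p - 40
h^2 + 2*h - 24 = (h - 4)*(h + 6)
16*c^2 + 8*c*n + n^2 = (4*c + n)^2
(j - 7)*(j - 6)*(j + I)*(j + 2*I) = j^4 - 13*j^3 + 3*I*j^3 + 40*j^2 - 39*I*j^2 + 26*j + 126*I*j - 84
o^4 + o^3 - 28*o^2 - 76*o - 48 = (o - 6)*(o + 1)*(o + 2)*(o + 4)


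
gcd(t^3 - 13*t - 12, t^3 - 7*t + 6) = t + 3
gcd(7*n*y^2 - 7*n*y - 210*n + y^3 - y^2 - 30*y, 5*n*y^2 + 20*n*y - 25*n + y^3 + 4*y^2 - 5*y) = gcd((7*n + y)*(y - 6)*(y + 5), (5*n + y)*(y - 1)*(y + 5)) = y + 5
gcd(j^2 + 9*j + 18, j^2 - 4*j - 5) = 1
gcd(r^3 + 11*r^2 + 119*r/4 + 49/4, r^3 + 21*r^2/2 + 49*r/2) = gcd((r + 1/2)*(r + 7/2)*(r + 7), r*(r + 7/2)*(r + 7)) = r^2 + 21*r/2 + 49/2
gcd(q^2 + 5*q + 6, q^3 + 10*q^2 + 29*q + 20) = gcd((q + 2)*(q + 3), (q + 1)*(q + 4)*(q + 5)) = 1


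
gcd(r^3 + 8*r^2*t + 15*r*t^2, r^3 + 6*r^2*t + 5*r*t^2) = r^2 + 5*r*t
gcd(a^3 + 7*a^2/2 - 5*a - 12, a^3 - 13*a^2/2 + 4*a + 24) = a + 3/2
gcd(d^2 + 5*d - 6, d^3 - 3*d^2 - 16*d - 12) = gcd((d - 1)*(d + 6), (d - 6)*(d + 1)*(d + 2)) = 1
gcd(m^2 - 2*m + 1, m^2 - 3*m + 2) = m - 1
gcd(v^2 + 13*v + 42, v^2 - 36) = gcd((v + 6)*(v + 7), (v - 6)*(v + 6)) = v + 6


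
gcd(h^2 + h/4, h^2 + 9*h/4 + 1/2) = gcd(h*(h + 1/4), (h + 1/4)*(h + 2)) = h + 1/4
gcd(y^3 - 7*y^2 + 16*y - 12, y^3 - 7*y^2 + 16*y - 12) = y^3 - 7*y^2 + 16*y - 12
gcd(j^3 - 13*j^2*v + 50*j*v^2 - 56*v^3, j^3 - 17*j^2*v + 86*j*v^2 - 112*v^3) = j^2 - 9*j*v + 14*v^2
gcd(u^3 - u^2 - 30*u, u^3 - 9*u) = u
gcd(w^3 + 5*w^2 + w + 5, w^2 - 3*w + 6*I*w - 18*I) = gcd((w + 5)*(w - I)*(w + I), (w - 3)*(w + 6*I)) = 1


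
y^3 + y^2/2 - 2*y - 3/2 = (y - 3/2)*(y + 1)^2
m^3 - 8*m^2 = m^2*(m - 8)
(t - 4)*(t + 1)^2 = t^3 - 2*t^2 - 7*t - 4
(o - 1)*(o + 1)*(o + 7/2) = o^3 + 7*o^2/2 - o - 7/2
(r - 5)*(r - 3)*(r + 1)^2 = r^4 - 6*r^3 + 22*r + 15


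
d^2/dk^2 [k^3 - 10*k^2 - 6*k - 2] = 6*k - 20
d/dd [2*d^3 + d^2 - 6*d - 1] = 6*d^2 + 2*d - 6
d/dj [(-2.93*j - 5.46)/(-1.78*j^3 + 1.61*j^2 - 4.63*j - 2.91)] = (-10.4308*j^3 - 24.4391*j^2 + 17.5812*j - 16.7535)/(3.1684*j^6 - 5.7316*j^5 + 19.0749*j^4 - 4.549*j^3 + 12.0667*j^2 + 26.9466*j + 8.4681)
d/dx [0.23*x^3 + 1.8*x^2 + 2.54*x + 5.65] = 0.69*x^2 + 3.6*x + 2.54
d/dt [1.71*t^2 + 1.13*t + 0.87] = 3.42*t + 1.13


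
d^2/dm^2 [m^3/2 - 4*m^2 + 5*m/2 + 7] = 3*m - 8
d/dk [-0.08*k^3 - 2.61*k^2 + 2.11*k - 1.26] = -0.24*k^2 - 5.22*k + 2.11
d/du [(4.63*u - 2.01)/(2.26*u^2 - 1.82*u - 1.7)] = (-10.4638*u^2 + 9.0852*u - 11.5292)/(5.1076*u^4 - 8.2264*u^3 - 4.3716*u^2 + 6.188*u + 2.89)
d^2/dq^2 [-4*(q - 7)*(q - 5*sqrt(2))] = -8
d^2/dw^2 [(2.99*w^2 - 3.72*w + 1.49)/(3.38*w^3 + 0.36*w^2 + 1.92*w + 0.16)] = (68.3179120000001*w^6 - 254.992608*w^5 + 60.6858720000001*w^4 + 49.555648*w^3 + 82.283616*w^2 + 2.630208*w + 13.25248)/(38.614472*w^9 + 12.338352*w^8 + 67.118688*w^7 + 19.547904*w^6 + 39.29472*w^5 + 10.273536*w^4 + 8.001024*w^3 + 1.79712*w^2 + 0.147456*w + 0.004096)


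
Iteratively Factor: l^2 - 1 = (l + 1)*(l - 1)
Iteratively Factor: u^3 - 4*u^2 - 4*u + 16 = (u - 4)*(u^2 - 4) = (u - 4)*(u + 2)*(u - 2)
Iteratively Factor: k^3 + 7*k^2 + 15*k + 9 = (k + 1)*(k^2 + 6*k + 9) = (k + 1)*(k + 3)*(k + 3)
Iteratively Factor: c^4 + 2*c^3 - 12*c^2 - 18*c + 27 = (c - 1)*(c^3 + 3*c^2 - 9*c - 27) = (c - 1)*(c + 3)*(c^2 - 9) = (c - 1)*(c + 3)^2*(c - 3)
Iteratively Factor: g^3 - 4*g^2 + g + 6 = (g + 1)*(g^2 - 5*g + 6) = (g - 3)*(g + 1)*(g - 2)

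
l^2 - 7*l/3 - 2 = (l - 3)*(l + 2/3)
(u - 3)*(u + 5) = u^2 + 2*u - 15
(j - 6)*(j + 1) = j^2 - 5*j - 6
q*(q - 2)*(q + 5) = q^3 + 3*q^2 - 10*q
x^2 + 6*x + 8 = (x + 2)*(x + 4)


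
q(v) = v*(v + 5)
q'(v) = 2*v + 5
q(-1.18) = -4.51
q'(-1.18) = 2.64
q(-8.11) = 25.22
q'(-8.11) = -11.22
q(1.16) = 7.15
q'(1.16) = 7.32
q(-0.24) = -1.14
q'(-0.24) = 4.52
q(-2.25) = -6.19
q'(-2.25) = 0.50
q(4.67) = 45.16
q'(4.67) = 14.34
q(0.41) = 2.22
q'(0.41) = 5.82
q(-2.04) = -6.04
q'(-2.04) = 0.92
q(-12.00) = 84.00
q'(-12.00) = -19.00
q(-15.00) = 150.00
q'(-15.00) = -25.00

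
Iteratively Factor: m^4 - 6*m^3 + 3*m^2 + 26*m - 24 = (m + 2)*(m^3 - 8*m^2 + 19*m - 12) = (m - 3)*(m + 2)*(m^2 - 5*m + 4) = (m - 4)*(m - 3)*(m + 2)*(m - 1)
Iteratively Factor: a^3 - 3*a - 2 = (a + 1)*(a^2 - a - 2) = (a - 2)*(a + 1)*(a + 1)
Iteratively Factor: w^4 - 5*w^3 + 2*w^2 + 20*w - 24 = (w + 2)*(w^3 - 7*w^2 + 16*w - 12) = (w - 3)*(w + 2)*(w^2 - 4*w + 4) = (w - 3)*(w - 2)*(w + 2)*(w - 2)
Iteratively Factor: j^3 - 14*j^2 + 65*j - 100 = (j - 4)*(j^2 - 10*j + 25) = (j - 5)*(j - 4)*(j - 5)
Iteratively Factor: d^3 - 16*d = (d - 4)*(d^2 + 4*d) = (d - 4)*(d + 4)*(d)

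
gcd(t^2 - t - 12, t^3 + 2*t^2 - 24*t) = t - 4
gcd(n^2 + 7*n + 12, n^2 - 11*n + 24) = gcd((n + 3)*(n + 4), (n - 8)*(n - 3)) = 1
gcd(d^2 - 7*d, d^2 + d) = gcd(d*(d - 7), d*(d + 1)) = d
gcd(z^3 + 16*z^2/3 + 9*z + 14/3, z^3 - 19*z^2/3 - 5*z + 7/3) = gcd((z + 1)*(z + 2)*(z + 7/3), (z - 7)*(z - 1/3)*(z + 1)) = z + 1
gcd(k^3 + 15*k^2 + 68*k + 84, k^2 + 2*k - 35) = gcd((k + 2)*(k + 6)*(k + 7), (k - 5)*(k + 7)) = k + 7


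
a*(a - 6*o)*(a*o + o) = a^3*o - 6*a^2*o^2 + a^2*o - 6*a*o^2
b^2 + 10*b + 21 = (b + 3)*(b + 7)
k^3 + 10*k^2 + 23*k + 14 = (k + 1)*(k + 2)*(k + 7)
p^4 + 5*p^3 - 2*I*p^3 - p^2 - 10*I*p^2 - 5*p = p*(p + 5)*(p - I)^2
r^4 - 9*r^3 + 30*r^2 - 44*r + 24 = (r - 3)*(r - 2)^3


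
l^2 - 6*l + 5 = (l - 5)*(l - 1)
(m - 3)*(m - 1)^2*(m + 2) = m^4 - 3*m^3 - 3*m^2 + 11*m - 6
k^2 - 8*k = k*(k - 8)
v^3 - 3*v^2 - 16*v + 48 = (v - 4)*(v - 3)*(v + 4)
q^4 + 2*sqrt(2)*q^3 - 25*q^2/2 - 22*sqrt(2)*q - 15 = (q - 5*sqrt(2)/2)*(q + sqrt(2)/2)*(q + sqrt(2))*(q + 3*sqrt(2))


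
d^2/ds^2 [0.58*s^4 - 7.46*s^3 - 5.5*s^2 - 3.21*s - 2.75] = 6.96*s^2 - 44.76*s - 11.0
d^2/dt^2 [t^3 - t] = 6*t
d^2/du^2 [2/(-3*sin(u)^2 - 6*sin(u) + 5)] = 12*(6*sin(u)^4 + 9*sin(u)^3 + 7*sin(u)^2 - 13*sin(u) - 17)/(3*sin(u)^2 + 6*sin(u) - 5)^3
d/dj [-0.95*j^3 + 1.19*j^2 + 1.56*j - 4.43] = -2.85*j^2 + 2.38*j + 1.56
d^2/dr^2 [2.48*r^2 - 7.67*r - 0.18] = 4.96000000000000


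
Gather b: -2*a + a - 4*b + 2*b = -a - 2*b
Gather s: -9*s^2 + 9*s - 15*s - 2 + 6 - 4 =-9*s^2 - 6*s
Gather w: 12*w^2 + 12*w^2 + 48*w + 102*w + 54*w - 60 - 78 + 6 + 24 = 24*w^2 + 204*w - 108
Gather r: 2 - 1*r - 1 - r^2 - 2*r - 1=-r^2 - 3*r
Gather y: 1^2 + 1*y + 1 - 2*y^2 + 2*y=-2*y^2 + 3*y + 2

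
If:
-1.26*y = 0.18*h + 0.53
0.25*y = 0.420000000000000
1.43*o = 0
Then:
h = -14.70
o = 0.00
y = 1.68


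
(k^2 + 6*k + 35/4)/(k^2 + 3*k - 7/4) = (2*k + 5)/(2*k - 1)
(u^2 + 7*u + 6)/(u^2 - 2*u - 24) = (u^2 + 7*u + 6)/(u^2 - 2*u - 24)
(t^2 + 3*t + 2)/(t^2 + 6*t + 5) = (t + 2)/(t + 5)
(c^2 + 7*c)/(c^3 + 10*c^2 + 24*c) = (c + 7)/(c^2 + 10*c + 24)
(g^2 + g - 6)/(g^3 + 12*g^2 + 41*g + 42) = (g - 2)/(g^2 + 9*g + 14)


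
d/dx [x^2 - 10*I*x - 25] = 2*x - 10*I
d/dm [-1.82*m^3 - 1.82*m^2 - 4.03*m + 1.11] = -5.46*m^2 - 3.64*m - 4.03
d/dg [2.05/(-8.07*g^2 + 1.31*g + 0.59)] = (33.087*g - 2.6855)/(-8.07*g^2 + 1.31*g + 0.59)^2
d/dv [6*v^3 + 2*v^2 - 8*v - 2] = 18*v^2 + 4*v - 8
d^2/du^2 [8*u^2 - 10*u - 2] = 16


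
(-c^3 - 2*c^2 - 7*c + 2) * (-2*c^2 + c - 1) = 2*c^5 + 3*c^4 + 13*c^3 - 9*c^2 + 9*c - 2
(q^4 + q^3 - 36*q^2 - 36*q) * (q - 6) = q^5 - 5*q^4 - 42*q^3 + 180*q^2 + 216*q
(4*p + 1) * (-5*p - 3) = -20*p^2 - 17*p - 3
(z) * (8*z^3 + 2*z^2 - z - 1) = 8*z^4 + 2*z^3 - z^2 - z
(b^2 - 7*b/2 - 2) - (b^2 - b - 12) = 10 - 5*b/2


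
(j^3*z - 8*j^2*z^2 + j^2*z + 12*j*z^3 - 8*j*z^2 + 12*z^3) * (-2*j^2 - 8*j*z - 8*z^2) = -2*j^5*z + 8*j^4*z^2 - 2*j^4*z + 32*j^3*z^3 + 8*j^3*z^2 - 32*j^2*z^4 + 32*j^2*z^3 - 96*j*z^5 - 32*j*z^4 - 96*z^5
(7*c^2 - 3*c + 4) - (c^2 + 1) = 6*c^2 - 3*c + 3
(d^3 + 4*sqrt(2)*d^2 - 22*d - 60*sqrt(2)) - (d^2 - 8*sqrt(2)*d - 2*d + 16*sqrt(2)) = d^3 - d^2 + 4*sqrt(2)*d^2 - 20*d + 8*sqrt(2)*d - 76*sqrt(2)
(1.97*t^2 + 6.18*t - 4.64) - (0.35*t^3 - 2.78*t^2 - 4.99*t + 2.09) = -0.35*t^3 + 4.75*t^2 + 11.17*t - 6.73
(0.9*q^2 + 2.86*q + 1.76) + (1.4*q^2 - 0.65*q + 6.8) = 2.3*q^2 + 2.21*q + 8.56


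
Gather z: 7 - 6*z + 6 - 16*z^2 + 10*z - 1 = -16*z^2 + 4*z + 12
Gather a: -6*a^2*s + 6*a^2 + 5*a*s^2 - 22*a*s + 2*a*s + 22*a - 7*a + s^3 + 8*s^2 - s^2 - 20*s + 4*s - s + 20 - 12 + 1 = a^2*(6 - 6*s) + a*(5*s^2 - 20*s + 15) + s^3 + 7*s^2 - 17*s + 9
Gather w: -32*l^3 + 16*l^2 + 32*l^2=-32*l^3 + 48*l^2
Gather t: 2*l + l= 3*l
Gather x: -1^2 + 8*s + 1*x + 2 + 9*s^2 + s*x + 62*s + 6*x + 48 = 9*s^2 + 70*s + x*(s + 7) + 49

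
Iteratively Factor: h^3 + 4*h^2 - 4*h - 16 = (h + 2)*(h^2 + 2*h - 8) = (h - 2)*(h + 2)*(h + 4)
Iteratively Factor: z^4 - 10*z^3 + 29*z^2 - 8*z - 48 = (z - 4)*(z^3 - 6*z^2 + 5*z + 12) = (z - 4)*(z + 1)*(z^2 - 7*z + 12) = (z - 4)*(z - 3)*(z + 1)*(z - 4)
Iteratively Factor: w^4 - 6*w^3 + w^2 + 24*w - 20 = (w - 2)*(w^3 - 4*w^2 - 7*w + 10) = (w - 2)*(w - 1)*(w^2 - 3*w - 10) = (w - 2)*(w - 1)*(w + 2)*(w - 5)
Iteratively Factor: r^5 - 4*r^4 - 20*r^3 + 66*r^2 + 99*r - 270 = (r - 2)*(r^4 - 2*r^3 - 24*r^2 + 18*r + 135) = (r - 2)*(r + 3)*(r^3 - 5*r^2 - 9*r + 45) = (r - 2)*(r + 3)^2*(r^2 - 8*r + 15) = (r - 5)*(r - 2)*(r + 3)^2*(r - 3)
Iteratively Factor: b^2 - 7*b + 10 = (b - 2)*(b - 5)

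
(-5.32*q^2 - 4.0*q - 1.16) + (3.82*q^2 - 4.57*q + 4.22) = -1.5*q^2 - 8.57*q + 3.06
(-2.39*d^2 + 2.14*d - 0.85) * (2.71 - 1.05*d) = 2.5095*d^3 - 8.7239*d^2 + 6.6919*d - 2.3035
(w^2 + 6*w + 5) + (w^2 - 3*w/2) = 2*w^2 + 9*w/2 + 5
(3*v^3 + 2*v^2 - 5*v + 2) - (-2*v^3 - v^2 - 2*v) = 5*v^3 + 3*v^2 - 3*v + 2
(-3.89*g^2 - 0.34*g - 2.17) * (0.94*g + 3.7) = -3.6566*g^3 - 14.7126*g^2 - 3.2978*g - 8.029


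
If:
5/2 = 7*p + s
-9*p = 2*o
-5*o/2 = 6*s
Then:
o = -90/71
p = 20/71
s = 75/142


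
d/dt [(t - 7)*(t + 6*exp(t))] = t + (t - 7)*(6*exp(t) + 1) + 6*exp(t)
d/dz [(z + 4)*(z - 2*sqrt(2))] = 2*z - 2*sqrt(2) + 4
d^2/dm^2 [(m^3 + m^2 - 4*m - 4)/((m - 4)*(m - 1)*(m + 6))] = 4*(33*m^5 - 51*m^4 + 185*m^3 - 534*m^2 + 1308*m - 2264)/(m^9 + 3*m^8 - 75*m^7 - 83*m^6 + 2094*m^5 - 1644*m^4 - 19592*m^3 + 50400*m^2 - 44928*m + 13824)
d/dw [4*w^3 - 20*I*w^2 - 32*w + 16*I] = 12*w^2 - 40*I*w - 32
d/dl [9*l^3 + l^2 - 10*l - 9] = 27*l^2 + 2*l - 10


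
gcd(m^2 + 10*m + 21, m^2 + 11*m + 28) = m + 7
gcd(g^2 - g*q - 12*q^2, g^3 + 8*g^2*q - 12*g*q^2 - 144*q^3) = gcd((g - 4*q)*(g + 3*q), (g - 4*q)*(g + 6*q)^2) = -g + 4*q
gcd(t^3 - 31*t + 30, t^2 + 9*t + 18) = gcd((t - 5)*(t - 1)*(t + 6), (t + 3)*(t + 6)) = t + 6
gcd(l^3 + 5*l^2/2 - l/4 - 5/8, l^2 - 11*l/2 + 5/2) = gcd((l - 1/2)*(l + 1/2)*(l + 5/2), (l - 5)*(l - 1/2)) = l - 1/2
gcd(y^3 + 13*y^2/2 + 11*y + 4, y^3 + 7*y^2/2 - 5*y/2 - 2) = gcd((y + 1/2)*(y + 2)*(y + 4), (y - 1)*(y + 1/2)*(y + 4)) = y^2 + 9*y/2 + 2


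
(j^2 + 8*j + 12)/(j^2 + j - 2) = (j + 6)/(j - 1)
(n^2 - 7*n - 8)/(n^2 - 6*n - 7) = (n - 8)/(n - 7)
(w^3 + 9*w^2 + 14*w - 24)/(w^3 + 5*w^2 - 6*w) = (w + 4)/w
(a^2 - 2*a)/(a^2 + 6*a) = (a - 2)/(a + 6)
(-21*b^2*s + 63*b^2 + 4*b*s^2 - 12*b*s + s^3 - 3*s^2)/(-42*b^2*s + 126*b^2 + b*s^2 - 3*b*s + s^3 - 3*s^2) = (-3*b + s)/(-6*b + s)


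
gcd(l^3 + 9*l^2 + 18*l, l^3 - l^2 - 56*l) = l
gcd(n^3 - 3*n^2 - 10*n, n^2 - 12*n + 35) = n - 5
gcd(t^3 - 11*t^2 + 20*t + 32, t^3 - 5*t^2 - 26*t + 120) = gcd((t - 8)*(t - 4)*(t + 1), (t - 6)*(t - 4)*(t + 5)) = t - 4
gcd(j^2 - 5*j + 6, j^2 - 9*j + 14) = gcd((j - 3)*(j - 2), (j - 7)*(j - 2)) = j - 2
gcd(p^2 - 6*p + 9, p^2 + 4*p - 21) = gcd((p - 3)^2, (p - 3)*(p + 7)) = p - 3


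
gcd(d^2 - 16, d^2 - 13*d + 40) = 1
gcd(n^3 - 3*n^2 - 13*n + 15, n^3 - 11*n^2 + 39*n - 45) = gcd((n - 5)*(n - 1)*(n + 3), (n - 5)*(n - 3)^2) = n - 5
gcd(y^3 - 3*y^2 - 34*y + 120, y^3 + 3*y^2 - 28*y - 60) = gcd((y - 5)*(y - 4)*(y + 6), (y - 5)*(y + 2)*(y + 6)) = y^2 + y - 30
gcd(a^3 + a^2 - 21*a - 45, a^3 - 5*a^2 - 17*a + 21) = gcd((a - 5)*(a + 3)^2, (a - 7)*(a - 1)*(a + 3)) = a + 3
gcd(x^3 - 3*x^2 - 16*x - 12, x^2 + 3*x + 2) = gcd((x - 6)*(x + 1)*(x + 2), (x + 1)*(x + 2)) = x^2 + 3*x + 2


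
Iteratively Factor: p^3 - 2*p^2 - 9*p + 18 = (p - 3)*(p^2 + p - 6) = (p - 3)*(p + 3)*(p - 2)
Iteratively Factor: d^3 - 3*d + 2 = (d - 1)*(d^2 + d - 2) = (d - 1)^2*(d + 2)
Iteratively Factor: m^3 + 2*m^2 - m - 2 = (m - 1)*(m^2 + 3*m + 2) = (m - 1)*(m + 1)*(m + 2)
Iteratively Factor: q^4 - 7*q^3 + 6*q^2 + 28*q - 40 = (q + 2)*(q^3 - 9*q^2 + 24*q - 20) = (q - 5)*(q + 2)*(q^2 - 4*q + 4) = (q - 5)*(q - 2)*(q + 2)*(q - 2)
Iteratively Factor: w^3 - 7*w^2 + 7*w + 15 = (w - 5)*(w^2 - 2*w - 3) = (w - 5)*(w - 3)*(w + 1)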